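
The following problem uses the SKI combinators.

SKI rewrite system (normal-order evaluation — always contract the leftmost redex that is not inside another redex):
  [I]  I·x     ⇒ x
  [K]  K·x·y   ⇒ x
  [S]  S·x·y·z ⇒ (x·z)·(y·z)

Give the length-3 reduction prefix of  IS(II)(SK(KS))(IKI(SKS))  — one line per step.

  start: IS(II)(SK(KS))(IKI(SKS))
  [1] S(II)(SK(KS))(IKI(SKS))
  [2] II(IKI(SKS))(SK(KS)(IKI(SKS)))
  [3] I(IKI(SKS))(SK(KS)(IKI(SKS)))

Answer: after 3 steps: I(IKI(SKS))(SK(KS)(IKI(SKS)))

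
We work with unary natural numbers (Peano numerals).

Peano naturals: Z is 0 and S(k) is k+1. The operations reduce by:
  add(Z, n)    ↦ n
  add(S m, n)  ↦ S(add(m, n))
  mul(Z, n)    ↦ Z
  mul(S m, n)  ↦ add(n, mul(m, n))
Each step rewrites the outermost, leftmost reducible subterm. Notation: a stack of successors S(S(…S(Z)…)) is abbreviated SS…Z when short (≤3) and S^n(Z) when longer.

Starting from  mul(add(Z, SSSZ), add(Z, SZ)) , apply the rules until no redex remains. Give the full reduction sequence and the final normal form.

  start: mul(add(Z, SSSZ), add(Z, SZ))
  step 1: mul(SSSZ, add(Z, SZ))
  step 2: add(add(Z, SZ), mul(SSZ, add(Z, SZ)))
  step 3: add(SZ, mul(SSZ, add(Z, SZ)))
  step 4: S(add(Z, mul(SSZ, add(Z, SZ))))
  step 5: S(mul(SSZ, add(Z, SZ)))
  step 6: S(add(add(Z, SZ), mul(SZ, add(Z, SZ))))
  step 7: S(add(SZ, mul(SZ, add(Z, SZ))))
  step 8: S(S(add(Z, mul(SZ, add(Z, SZ)))))
  step 9: S(S(mul(SZ, add(Z, SZ))))
  step 10: S(S(add(add(Z, SZ), mul(Z, add(Z, SZ)))))
  step 11: S(S(add(SZ, mul(Z, add(Z, SZ)))))
  step 12: S(S(S(add(Z, mul(Z, add(Z, SZ))))))
  step 13: S(S(S(mul(Z, add(Z, SZ)))))
  step 14: SSSZ

Answer: normal form = SSSZ  (in 14 steps)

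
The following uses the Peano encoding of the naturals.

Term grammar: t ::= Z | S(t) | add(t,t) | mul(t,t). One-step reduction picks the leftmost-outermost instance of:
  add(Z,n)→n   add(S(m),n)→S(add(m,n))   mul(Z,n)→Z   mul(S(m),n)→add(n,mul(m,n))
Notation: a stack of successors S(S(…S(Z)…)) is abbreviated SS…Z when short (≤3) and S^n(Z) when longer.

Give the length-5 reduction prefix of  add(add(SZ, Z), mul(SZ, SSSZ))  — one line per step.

Answer: after 5 steps: S(add(SSSZ, mul(Z, SSSZ)))

Working:
  start: add(add(SZ, Z), mul(SZ, SSSZ))
  →1  add(S(add(Z, Z)), mul(SZ, SSSZ))
  →2  S(add(add(Z, Z), mul(SZ, SSSZ)))
  →3  S(add(Z, mul(SZ, SSSZ)))
  →4  S(mul(SZ, SSSZ))
  →5  S(add(SSSZ, mul(Z, SSSZ)))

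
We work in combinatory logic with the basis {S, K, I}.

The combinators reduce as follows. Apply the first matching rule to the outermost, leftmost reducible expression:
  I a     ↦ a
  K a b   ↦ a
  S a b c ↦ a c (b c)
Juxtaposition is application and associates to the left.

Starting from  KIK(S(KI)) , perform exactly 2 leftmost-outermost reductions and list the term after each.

  start: KIK(S(KI))
  →1  I(S(KI))
  →2  S(KI)

Answer: after 2 steps: S(KI)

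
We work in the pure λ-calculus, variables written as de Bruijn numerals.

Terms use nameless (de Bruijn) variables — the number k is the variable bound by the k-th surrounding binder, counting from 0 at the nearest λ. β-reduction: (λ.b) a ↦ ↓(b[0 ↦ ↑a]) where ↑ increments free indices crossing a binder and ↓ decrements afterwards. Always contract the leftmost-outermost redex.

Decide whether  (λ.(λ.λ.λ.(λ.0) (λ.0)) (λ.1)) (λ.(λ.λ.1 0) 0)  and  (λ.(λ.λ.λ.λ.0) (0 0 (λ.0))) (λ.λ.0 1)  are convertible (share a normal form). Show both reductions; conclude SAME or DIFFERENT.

Answer: SAME — A ⇓ λ.λ.λ.0, B ⇓ λ.λ.λ.0

Reduction:
Term A:
  start: (λ.(λ.λ.λ.(λ.0) (λ.0)) (λ.1)) (λ.(λ.λ.1 0) 0)
  [1] (λ.λ.λ.(λ.0) (λ.0)) (λ.λ.(λ.λ.1 0) 0)
  [2] λ.λ.(λ.0) (λ.0)
  [3] λ.λ.λ.0

Term B:
  start: (λ.(λ.λ.λ.λ.0) (0 0 (λ.0))) (λ.λ.0 1)
  [1] (λ.λ.λ.λ.0) ((λ.λ.0 1) (λ.λ.0 1) (λ.0))
  [2] λ.λ.λ.0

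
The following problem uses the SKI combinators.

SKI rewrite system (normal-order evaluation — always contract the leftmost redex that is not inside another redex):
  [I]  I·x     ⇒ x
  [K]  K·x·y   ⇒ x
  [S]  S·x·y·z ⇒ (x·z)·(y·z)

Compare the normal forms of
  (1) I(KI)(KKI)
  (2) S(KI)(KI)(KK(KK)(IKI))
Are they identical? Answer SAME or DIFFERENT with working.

Term A:
  start: I(KI)(KKI)
  →1  KI(KKI)
  →2  I

Term B:
  start: S(KI)(KI)(KK(KK)(IKI))
  →1  KI(KK(KK)(IKI))(KI(KK(KK)(IKI)))
  →2  I(KI(KK(KK)(IKI)))
  →3  KI(KK(KK)(IKI))
  →4  I

Answer: SAME — A ⇓ I, B ⇓ I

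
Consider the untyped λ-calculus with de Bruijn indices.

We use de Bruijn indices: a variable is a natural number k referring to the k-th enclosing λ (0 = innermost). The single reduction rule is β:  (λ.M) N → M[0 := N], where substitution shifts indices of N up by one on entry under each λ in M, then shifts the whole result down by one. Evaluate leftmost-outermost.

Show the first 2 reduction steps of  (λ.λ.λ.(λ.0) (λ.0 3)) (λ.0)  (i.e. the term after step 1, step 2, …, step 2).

Answer: after 2 steps: λ.λ.λ.0 (λ.0)

Derivation:
  start: (λ.λ.λ.(λ.0) (λ.0 3)) (λ.0)
  →1  λ.λ.(λ.0) (λ.0 (λ.0))
  →2  λ.λ.λ.0 (λ.0)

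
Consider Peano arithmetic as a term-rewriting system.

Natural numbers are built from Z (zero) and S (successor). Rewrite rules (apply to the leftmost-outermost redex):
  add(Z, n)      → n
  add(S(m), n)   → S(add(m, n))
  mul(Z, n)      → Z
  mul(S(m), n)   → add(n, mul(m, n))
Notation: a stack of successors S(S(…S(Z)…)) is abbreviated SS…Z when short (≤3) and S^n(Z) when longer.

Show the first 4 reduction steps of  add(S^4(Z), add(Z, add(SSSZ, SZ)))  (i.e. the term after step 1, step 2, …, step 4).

Answer: after 4 steps: S(S(S(S(add(Z, add(Z, add(SSSZ, SZ)))))))

Derivation:
  start: add(S^4(Z), add(Z, add(SSSZ, SZ)))
  [1] S(add(SSSZ, add(Z, add(SSSZ, SZ))))
  [2] S(S(add(SSZ, add(Z, add(SSSZ, SZ)))))
  [3] S(S(S(add(SZ, add(Z, add(SSSZ, SZ))))))
  [4] S(S(S(S(add(Z, add(Z, add(SSSZ, SZ)))))))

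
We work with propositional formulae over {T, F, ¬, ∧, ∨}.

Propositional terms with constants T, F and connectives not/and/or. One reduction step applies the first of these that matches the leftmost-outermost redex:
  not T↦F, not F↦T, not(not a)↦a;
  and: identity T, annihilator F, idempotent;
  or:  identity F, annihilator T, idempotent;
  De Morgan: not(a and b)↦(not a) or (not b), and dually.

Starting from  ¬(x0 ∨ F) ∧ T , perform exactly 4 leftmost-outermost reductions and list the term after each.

  start: ¬(x0 ∨ F) ∧ T
  [1] ¬(x0 ∨ F)
  [2] ¬x0 ∧ ¬F
  [3] ¬x0 ∧ T
  [4] ¬x0

Answer: after 4 steps: ¬x0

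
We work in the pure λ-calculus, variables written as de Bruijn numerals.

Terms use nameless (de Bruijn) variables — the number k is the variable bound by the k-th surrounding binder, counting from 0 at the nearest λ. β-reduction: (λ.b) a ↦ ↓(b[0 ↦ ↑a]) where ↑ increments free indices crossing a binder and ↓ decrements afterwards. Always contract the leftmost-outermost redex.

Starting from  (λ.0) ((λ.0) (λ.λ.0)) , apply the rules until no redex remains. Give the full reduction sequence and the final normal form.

Answer: normal form = λ.λ.0  (in 2 steps)

Derivation:
  start: (λ.0) ((λ.0) (λ.λ.0))
  [1] (λ.0) (λ.λ.0)
  [2] λ.λ.0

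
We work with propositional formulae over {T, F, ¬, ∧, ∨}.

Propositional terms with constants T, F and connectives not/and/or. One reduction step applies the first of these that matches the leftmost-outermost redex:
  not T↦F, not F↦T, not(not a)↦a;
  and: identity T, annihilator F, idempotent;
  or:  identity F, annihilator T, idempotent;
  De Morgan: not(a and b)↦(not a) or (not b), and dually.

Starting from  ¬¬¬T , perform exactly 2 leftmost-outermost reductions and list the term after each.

Answer: after 2 steps: F

Derivation:
  start: ¬¬¬T
  [1] ¬T
  [2] F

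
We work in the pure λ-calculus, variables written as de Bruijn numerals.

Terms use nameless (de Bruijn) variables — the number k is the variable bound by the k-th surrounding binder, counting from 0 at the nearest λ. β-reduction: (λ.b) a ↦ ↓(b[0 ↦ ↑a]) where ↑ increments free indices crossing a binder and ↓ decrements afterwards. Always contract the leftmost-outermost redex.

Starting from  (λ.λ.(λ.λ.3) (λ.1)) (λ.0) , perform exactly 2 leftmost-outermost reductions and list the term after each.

  start: (λ.λ.(λ.λ.3) (λ.1)) (λ.0)
  →1  λ.(λ.λ.λ.0) (λ.1)
  →2  λ.λ.λ.0

Answer: after 2 steps: λ.λ.λ.0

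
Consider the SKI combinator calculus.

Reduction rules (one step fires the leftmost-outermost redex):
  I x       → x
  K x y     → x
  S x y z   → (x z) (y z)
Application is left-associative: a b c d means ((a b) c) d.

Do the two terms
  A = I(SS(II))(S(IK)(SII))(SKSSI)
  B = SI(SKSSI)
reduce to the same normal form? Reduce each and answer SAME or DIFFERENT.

Term A:
  start: I(SS(II))(S(IK)(SII))(SKSSI)
  →1  SS(II)(S(IK)(SII))(SKSSI)
  →2  S(S(IK)(SII))(II(S(IK)(SII)))(SKSSI)
  →3  S(IK)(SII)(SKSSI)(II(S(IK)(SII))(SKSSI))
  →4  IK(SKSSI)(SII(SKSSI))(II(S(IK)(SII))(SKSSI))
  →5  K(SKSSI)(SII(SKSSI))(II(S(IK)(SII))(SKSSI))
  →6  SKSSI(II(S(IK)(SII))(SKSSI))
  →7  KS(SS)I(II(S(IK)(SII))(SKSSI))
  →8  SI(II(S(IK)(SII))(SKSSI))
  →9  SI(I(S(IK)(SII))(SKSSI))
  →10  SI(S(IK)(SII)(SKSSI))
  →11  SI(IK(SKSSI)(SII(SKSSI)))
  →12  SI(K(SKSSI)(SII(SKSSI)))
  →13  SI(SKSSI)
  →14  SI(KS(SS)I)
  →15  SI(SI)

Term B:
  start: SI(SKSSI)
  →1  SI(KS(SS)I)
  →2  SI(SI)

Answer: SAME — A ⇓ SI(SI), B ⇓ SI(SI)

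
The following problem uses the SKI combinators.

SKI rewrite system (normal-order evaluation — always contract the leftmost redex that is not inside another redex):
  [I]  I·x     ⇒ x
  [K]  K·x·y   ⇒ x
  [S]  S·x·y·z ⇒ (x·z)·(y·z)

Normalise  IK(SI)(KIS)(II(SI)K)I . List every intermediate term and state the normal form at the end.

Answer: normal form = KI  (in 10 steps)

Working:
  start: IK(SI)(KIS)(II(SI)K)I
  step 1: K(SI)(KIS)(II(SI)K)I
  step 2: SI(II(SI)K)I
  step 3: II(II(SI)KI)
  step 4: I(II(SI)KI)
  step 5: II(SI)KI
  step 6: I(SI)KI
  step 7: SIKI
  step 8: II(KI)
  step 9: I(KI)
  step 10: KI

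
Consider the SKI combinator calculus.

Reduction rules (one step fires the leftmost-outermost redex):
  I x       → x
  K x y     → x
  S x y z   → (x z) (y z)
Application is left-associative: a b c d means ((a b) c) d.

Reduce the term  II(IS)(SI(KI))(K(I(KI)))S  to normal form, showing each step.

  start: II(IS)(SI(KI))(K(I(KI)))S
  step 1: I(IS)(SI(KI))(K(I(KI)))S
  step 2: IS(SI(KI))(K(I(KI)))S
  step 3: S(SI(KI))(K(I(KI)))S
  step 4: SI(KI)S(K(I(KI))S)
  step 5: IS(KIS)(K(I(KI))S)
  step 6: S(KIS)(K(I(KI))S)
  step 7: SI(K(I(KI))S)
  step 8: SI(I(KI))
  step 9: SI(KI)

Answer: normal form = SI(KI)  (in 9 steps)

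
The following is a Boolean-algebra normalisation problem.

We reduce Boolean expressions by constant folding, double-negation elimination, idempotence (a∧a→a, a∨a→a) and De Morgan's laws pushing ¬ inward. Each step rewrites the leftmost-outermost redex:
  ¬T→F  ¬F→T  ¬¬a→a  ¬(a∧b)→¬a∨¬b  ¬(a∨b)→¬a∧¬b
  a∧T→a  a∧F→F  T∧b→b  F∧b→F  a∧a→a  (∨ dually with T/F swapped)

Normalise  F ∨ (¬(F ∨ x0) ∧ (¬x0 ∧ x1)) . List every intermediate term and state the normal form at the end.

Answer: normal form = ¬x0 ∧ (¬x0 ∧ x1)  (in 4 steps)

Reduction:
  start: F ∨ (¬(F ∨ x0) ∧ (¬x0 ∧ x1))
  [1] ¬(F ∨ x0) ∧ (¬x0 ∧ x1)
  [2] (¬F ∧ ¬x0) ∧ (¬x0 ∧ x1)
  [3] (T ∧ ¬x0) ∧ (¬x0 ∧ x1)
  [4] ¬x0 ∧ (¬x0 ∧ x1)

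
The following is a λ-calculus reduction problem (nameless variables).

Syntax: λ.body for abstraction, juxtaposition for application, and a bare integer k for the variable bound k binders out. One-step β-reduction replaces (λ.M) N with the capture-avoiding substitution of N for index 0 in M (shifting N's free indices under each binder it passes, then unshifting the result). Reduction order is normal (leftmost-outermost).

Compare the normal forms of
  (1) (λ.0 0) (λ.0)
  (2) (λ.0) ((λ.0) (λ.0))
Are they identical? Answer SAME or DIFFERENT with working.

Answer: SAME — A ⇓ λ.0, B ⇓ λ.0

Reduction:
Term A:
  start: (λ.0 0) (λ.0)
  [1] (λ.0) (λ.0)
  [2] λ.0

Term B:
  start: (λ.0) ((λ.0) (λ.0))
  [1] (λ.0) (λ.0)
  [2] λ.0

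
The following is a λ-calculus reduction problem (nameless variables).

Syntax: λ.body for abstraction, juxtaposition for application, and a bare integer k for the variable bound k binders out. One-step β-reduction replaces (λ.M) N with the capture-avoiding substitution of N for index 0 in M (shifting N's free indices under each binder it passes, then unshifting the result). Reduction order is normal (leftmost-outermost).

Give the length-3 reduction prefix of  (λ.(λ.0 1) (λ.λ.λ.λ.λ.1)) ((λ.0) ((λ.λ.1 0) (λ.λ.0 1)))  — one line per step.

Answer: after 3 steps: λ.λ.λ.λ.1

Derivation:
  start: (λ.(λ.0 1) (λ.λ.λ.λ.λ.1)) ((λ.0) ((λ.λ.1 0) (λ.λ.0 1)))
  →1  (λ.0 ((λ.0) ((λ.λ.1 0) (λ.λ.0 1)))) (λ.λ.λ.λ.λ.1)
  →2  (λ.λ.λ.λ.λ.1) ((λ.0) ((λ.λ.1 0) (λ.λ.0 1)))
  →3  λ.λ.λ.λ.1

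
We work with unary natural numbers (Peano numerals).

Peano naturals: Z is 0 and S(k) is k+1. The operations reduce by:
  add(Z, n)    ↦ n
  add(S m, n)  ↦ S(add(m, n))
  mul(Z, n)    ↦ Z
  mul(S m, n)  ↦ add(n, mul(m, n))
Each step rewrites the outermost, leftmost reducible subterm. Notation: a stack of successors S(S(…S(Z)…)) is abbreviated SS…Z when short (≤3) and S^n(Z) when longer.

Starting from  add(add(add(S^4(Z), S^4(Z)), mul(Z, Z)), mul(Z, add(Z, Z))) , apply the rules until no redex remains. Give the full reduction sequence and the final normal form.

  start: add(add(add(S^4(Z), S^4(Z)), mul(Z, Z)), mul(Z, add(Z, Z)))
  →1  add(add(S(add(SSSZ, S^4(Z))), mul(Z, Z)), mul(Z, add(Z, Z)))
  →2  add(S(add(add(SSSZ, S^4(Z)), mul(Z, Z))), mul(Z, add(Z, Z)))
  →3  S(add(add(add(SSSZ, S^4(Z)), mul(Z, Z)), mul(Z, add(Z, Z))))
  →4  S(add(add(S(add(SSZ, S^4(Z))), mul(Z, Z)), mul(Z, add(Z, Z))))
  →5  S(add(S(add(add(SSZ, S^4(Z)), mul(Z, Z))), mul(Z, add(Z, Z))))
  →6  S(S(add(add(add(SSZ, S^4(Z)), mul(Z, Z)), mul(Z, add(Z, Z)))))
  →7  S(S(add(add(S(add(SZ, S^4(Z))), mul(Z, Z)), mul(Z, add(Z, Z)))))
  →8  S(S(add(S(add(add(SZ, S^4(Z)), mul(Z, Z))), mul(Z, add(Z, Z)))))
  →9  S(S(S(add(add(add(SZ, S^4(Z)), mul(Z, Z)), mul(Z, add(Z, Z))))))
  →10  S(S(S(add(add(S(add(Z, S^4(Z))), mul(Z, Z)), mul(Z, add(Z, Z))))))
  →11  S(S(S(add(S(add(add(Z, S^4(Z)), mul(Z, Z))), mul(Z, add(Z, Z))))))
  →12  S(S(S(S(add(add(add(Z, S^4(Z)), mul(Z, Z)), mul(Z, add(Z, Z)))))))
  →13  S(S(S(S(add(add(S^4(Z), mul(Z, Z)), mul(Z, add(Z, Z)))))))
  →14  S(S(S(S(add(S(add(SSSZ, mul(Z, Z))), mul(Z, add(Z, Z)))))))
  →15  S(S(S(S(S(add(add(SSSZ, mul(Z, Z)), mul(Z, add(Z, Z))))))))
  →16  S(S(S(S(S(add(S(add(SSZ, mul(Z, Z))), mul(Z, add(Z, Z))))))))
  →17  S(S(S(S(S(S(add(add(SSZ, mul(Z, Z)), mul(Z, add(Z, Z)))))))))
  →18  S(S(S(S(S(S(add(S(add(SZ, mul(Z, Z))), mul(Z, add(Z, Z)))))))))
  →19  S(S(S(S(S(S(S(add(add(SZ, mul(Z, Z)), mul(Z, add(Z, Z))))))))))
  →20  S(S(S(S(S(S(S(add(S(add(Z, mul(Z, Z))), mul(Z, add(Z, Z))))))))))
  →21  S(S(S(S(S(S(S(S(add(add(Z, mul(Z, Z)), mul(Z, add(Z, Z)))))))))))
  →22  S(S(S(S(S(S(S(S(add(mul(Z, Z), mul(Z, add(Z, Z)))))))))))
  →23  S(S(S(S(S(S(S(S(add(Z, mul(Z, add(Z, Z)))))))))))
  →24  S(S(S(S(S(S(S(S(mul(Z, add(Z, Z))))))))))
  →25  S^8(Z)

Answer: normal form = S^8(Z)  (in 25 steps)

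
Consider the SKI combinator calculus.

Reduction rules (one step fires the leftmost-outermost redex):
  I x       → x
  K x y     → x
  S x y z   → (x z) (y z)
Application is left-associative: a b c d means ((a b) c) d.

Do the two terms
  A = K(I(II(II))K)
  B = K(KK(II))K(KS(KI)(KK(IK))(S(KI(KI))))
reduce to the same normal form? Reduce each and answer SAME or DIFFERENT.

Answer: DIFFERENT — A ⇓ KK, B ⇓ K(SK(SI))

Reduction:
Term A:
  start: K(I(II(II))K)
  →1  K(II(II)K)
  →2  K(I(II)K)
  →3  K(IIK)
  →4  K(IK)
  →5  KK

Term B:
  start: K(KK(II))K(KS(KI)(KK(IK))(S(KI(KI))))
  →1  KK(II)(KS(KI)(KK(IK))(S(KI(KI))))
  →2  K(KS(KI)(KK(IK))(S(KI(KI))))
  →3  K(S(KK(IK))(S(KI(KI))))
  →4  K(SK(S(KI(KI))))
  →5  K(SK(SI))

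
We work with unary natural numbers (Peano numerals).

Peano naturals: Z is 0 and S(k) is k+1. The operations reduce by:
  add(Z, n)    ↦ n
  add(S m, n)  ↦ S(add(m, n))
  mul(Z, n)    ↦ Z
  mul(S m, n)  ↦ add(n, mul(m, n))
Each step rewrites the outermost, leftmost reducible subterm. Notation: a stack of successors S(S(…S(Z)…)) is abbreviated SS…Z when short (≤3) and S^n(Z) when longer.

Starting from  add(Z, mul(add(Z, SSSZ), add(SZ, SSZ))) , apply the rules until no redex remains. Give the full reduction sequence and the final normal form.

Answer: normal form = S^9(Z)  (in 24 steps)

Working:
  start: add(Z, mul(add(Z, SSSZ), add(SZ, SSZ)))
  →1  mul(add(Z, SSSZ), add(SZ, SSZ))
  →2  mul(SSSZ, add(SZ, SSZ))
  →3  add(add(SZ, SSZ), mul(SSZ, add(SZ, SSZ)))
  →4  add(S(add(Z, SSZ)), mul(SSZ, add(SZ, SSZ)))
  →5  S(add(add(Z, SSZ), mul(SSZ, add(SZ, SSZ))))
  →6  S(add(SSZ, mul(SSZ, add(SZ, SSZ))))
  →7  S(S(add(SZ, mul(SSZ, add(SZ, SSZ)))))
  →8  S(S(S(add(Z, mul(SSZ, add(SZ, SSZ))))))
  →9  S(S(S(mul(SSZ, add(SZ, SSZ)))))
  →10  S(S(S(add(add(SZ, SSZ), mul(SZ, add(SZ, SSZ))))))
  →11  S(S(S(add(S(add(Z, SSZ)), mul(SZ, add(SZ, SSZ))))))
  →12  S(S(S(S(add(add(Z, SSZ), mul(SZ, add(SZ, SSZ)))))))
  →13  S(S(S(S(add(SSZ, mul(SZ, add(SZ, SSZ)))))))
  →14  S(S(S(S(S(add(SZ, mul(SZ, add(SZ, SSZ))))))))
  →15  S(S(S(S(S(S(add(Z, mul(SZ, add(SZ, SSZ)))))))))
  →16  S(S(S(S(S(S(mul(SZ, add(SZ, SSZ))))))))
  →17  S(S(S(S(S(S(add(add(SZ, SSZ), mul(Z, add(SZ, SSZ)))))))))
  →18  S(S(S(S(S(S(add(S(add(Z, SSZ)), mul(Z, add(SZ, SSZ)))))))))
  →19  S(S(S(S(S(S(S(add(add(Z, SSZ), mul(Z, add(SZ, SSZ))))))))))
  →20  S(S(S(S(S(S(S(add(SSZ, mul(Z, add(SZ, SSZ))))))))))
  →21  S(S(S(S(S(S(S(S(add(SZ, mul(Z, add(SZ, SSZ)))))))))))
  →22  S(S(S(S(S(S(S(S(S(add(Z, mul(Z, add(SZ, SSZ))))))))))))
  →23  S(S(S(S(S(S(S(S(S(mul(Z, add(SZ, SSZ)))))))))))
  →24  S^9(Z)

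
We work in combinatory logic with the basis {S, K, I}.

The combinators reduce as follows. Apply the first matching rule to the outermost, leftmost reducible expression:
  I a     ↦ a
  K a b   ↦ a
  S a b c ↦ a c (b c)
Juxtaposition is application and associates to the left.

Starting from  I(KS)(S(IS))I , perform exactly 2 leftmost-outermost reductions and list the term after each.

Answer: after 2 steps: SI

Working:
  start: I(KS)(S(IS))I
  →1  KS(S(IS))I
  →2  SI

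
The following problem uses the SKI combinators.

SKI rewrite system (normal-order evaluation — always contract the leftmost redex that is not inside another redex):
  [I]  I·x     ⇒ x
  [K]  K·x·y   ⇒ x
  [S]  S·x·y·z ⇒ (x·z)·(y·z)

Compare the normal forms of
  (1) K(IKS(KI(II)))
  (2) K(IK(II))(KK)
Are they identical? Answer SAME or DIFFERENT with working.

Answer: DIFFERENT — A ⇓ KS, B ⇓ KI

Derivation:
Term A:
  start: K(IKS(KI(II)))
  step 1: K(KS(KI(II)))
  step 2: KS

Term B:
  start: K(IK(II))(KK)
  step 1: IK(II)
  step 2: K(II)
  step 3: KI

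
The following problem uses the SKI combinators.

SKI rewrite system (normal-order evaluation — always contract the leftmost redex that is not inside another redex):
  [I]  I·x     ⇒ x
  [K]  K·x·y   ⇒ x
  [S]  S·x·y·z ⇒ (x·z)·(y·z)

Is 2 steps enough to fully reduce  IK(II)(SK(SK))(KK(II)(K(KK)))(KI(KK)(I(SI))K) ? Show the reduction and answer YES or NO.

Answer: NO — after 2 steps the term is II(KK(II)(K(KK)))(KI(KK)(I(SI))K), not yet normal

Derivation:
  start: IK(II)(SK(SK))(KK(II)(K(KK)))(KI(KK)(I(SI))K)
  step 1: K(II)(SK(SK))(KK(II)(K(KK)))(KI(KK)(I(SI))K)
  step 2: II(KK(II)(K(KK)))(KI(KK)(I(SI))K)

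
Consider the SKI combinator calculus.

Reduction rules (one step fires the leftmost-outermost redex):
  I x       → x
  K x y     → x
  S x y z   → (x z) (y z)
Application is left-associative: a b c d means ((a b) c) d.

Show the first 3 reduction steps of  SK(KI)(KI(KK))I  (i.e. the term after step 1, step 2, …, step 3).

  start: SK(KI)(KI(KK))I
  step 1: K(KI(KK))(KI(KI(KK)))I
  step 2: KI(KK)I
  step 3: II

Answer: after 3 steps: II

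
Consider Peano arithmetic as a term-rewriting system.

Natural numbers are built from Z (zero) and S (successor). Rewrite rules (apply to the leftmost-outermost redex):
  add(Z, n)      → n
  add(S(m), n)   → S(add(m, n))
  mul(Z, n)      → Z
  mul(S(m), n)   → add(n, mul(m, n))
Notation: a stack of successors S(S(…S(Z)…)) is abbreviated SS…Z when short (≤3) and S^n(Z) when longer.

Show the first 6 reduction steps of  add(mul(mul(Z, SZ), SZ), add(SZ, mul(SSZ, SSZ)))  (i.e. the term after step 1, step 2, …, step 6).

  start: add(mul(mul(Z, SZ), SZ), add(SZ, mul(SSZ, SSZ)))
  →1  add(mul(Z, SZ), add(SZ, mul(SSZ, SSZ)))
  →2  add(Z, add(SZ, mul(SSZ, SSZ)))
  →3  add(SZ, mul(SSZ, SSZ))
  →4  S(add(Z, mul(SSZ, SSZ)))
  →5  S(mul(SSZ, SSZ))
  →6  S(add(SSZ, mul(SZ, SSZ)))

Answer: after 6 steps: S(add(SSZ, mul(SZ, SSZ)))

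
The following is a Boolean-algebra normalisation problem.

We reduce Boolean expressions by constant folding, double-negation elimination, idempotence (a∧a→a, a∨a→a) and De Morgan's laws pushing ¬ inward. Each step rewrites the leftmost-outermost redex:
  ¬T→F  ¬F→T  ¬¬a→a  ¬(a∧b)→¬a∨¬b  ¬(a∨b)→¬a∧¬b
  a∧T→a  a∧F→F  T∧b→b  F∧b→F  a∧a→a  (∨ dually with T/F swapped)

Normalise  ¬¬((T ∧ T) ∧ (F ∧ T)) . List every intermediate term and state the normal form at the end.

  start: ¬¬((T ∧ T) ∧ (F ∧ T))
  [1] (T ∧ T) ∧ (F ∧ T)
  [2] T ∧ (F ∧ T)
  [3] F ∧ T
  [4] F

Answer: normal form = F  (in 4 steps)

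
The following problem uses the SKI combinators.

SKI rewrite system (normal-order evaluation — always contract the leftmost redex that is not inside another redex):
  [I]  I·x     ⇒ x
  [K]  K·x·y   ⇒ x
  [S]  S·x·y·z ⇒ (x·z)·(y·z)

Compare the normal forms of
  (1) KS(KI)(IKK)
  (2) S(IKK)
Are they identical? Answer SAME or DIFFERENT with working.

Term A:
  start: KS(KI)(IKK)
  step 1: S(IKK)
  step 2: S(KK)

Term B:
  start: S(IKK)
  step 1: S(KK)

Answer: SAME — A ⇓ S(KK), B ⇓ S(KK)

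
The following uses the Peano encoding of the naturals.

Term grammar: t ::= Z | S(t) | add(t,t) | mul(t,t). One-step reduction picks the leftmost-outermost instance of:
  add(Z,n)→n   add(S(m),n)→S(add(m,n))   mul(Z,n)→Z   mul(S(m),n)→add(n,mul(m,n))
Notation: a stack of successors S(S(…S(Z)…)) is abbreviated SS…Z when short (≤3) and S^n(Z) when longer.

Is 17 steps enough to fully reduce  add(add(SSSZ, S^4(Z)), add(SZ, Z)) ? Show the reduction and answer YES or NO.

Answer: YES — reaches normal form S^8(Z) in 14 ≤ 17 steps

Reduction:
  start: add(add(SSSZ, S^4(Z)), add(SZ, Z))
  →1  add(S(add(SSZ, S^4(Z))), add(SZ, Z))
  →2  S(add(add(SSZ, S^4(Z)), add(SZ, Z)))
  →3  S(add(S(add(SZ, S^4(Z))), add(SZ, Z)))
  →4  S(S(add(add(SZ, S^4(Z)), add(SZ, Z))))
  →5  S(S(add(S(add(Z, S^4(Z))), add(SZ, Z))))
  →6  S(S(S(add(add(Z, S^4(Z)), add(SZ, Z)))))
  →7  S(S(S(add(S^4(Z), add(SZ, Z)))))
  →8  S(S(S(S(add(SSSZ, add(SZ, Z))))))
  →9  S(S(S(S(S(add(SSZ, add(SZ, Z)))))))
  →10  S(S(S(S(S(S(add(SZ, add(SZ, Z))))))))
  →11  S(S(S(S(S(S(S(add(Z, add(SZ, Z)))))))))
  →12  S(S(S(S(S(S(S(add(SZ, Z))))))))
  →13  S(S(S(S(S(S(S(S(add(Z, Z)))))))))
  →14  S^8(Z)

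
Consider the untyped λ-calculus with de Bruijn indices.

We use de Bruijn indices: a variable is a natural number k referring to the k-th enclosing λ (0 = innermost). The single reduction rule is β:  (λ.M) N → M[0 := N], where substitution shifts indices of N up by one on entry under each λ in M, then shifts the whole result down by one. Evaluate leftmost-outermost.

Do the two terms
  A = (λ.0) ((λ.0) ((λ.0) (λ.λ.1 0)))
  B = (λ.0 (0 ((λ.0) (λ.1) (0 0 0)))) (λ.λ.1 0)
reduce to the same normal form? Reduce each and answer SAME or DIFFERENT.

Term A:
  start: (λ.0) ((λ.0) ((λ.0) (λ.λ.1 0)))
  [1] (λ.0) ((λ.0) (λ.λ.1 0))
  [2] (λ.0) (λ.λ.1 0)
  [3] λ.λ.1 0

Term B:
  start: (λ.0 (0 ((λ.0) (λ.1) (0 0 0)))) (λ.λ.1 0)
  [1] (λ.λ.1 0) ((λ.λ.1 0) ((λ.0) (λ.λ.λ.1 0) ((λ.λ.1 0) (λ.λ.1 0) (λ.λ.1 0))))
  [2] λ.(λ.λ.1 0) ((λ.0) (λ.λ.λ.1 0) ((λ.λ.1 0) (λ.λ.1 0) (λ.λ.1 0))) 0
  [3] λ.(λ.(λ.0) (λ.λ.λ.1 0) ((λ.λ.1 0) (λ.λ.1 0) (λ.λ.1 0)) 0) 0
  [4] λ.(λ.0) (λ.λ.λ.1 0) ((λ.λ.1 0) (λ.λ.1 0) (λ.λ.1 0)) 0
  [5] λ.(λ.λ.λ.1 0) ((λ.λ.1 0) (λ.λ.1 0) (λ.λ.1 0)) 0
  [6] λ.(λ.λ.1 0) 0
  [7] λ.λ.1 0

Answer: SAME — A ⇓ λ.λ.1 0, B ⇓ λ.λ.1 0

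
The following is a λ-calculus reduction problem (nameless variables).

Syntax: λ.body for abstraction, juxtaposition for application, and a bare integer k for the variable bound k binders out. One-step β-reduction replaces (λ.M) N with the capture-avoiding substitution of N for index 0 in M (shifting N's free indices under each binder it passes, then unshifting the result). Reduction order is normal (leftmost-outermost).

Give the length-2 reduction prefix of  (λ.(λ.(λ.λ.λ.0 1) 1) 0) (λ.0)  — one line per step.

  start: (λ.(λ.(λ.λ.λ.0 1) 1) 0) (λ.0)
  →1  (λ.(λ.λ.λ.0 1) (λ.0)) (λ.0)
  →2  (λ.λ.λ.0 1) (λ.0)

Answer: after 2 steps: (λ.λ.λ.0 1) (λ.0)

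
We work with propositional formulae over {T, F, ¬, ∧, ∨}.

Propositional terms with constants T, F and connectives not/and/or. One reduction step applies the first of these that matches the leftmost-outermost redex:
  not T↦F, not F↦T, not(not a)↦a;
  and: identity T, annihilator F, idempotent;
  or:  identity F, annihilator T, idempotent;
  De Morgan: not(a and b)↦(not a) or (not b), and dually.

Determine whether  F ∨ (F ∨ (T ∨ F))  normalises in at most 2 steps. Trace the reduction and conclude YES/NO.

  start: F ∨ (F ∨ (T ∨ F))
  step 1: F ∨ (T ∨ F)
  step 2: T ∨ F

Answer: NO — after 2 steps the term is T ∨ F, not yet normal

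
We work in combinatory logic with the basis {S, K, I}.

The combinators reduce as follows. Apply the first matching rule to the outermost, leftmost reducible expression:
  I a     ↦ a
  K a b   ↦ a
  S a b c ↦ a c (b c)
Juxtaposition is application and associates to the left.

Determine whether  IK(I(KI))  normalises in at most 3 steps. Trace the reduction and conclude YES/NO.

Answer: YES — reaches normal form K(KI) in 2 ≤ 3 steps

Working:
  start: IK(I(KI))
  step 1: K(I(KI))
  step 2: K(KI)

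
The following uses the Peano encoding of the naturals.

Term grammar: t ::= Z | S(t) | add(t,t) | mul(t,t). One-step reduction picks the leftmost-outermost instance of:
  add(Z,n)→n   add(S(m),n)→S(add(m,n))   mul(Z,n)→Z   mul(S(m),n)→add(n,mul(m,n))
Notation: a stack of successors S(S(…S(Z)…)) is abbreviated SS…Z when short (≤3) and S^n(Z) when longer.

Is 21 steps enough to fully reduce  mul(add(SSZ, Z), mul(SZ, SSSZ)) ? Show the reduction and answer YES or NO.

Answer: NO — after 21 steps the term is S(S(S(S(S(S(add(add(Z, mul(Z, SSSZ)), mul(add(Z, Z), mul(SZ, SSSZ))))))))), not yet normal

Derivation:
  start: mul(add(SSZ, Z), mul(SZ, SSSZ))
  [1] mul(S(add(SZ, Z)), mul(SZ, SSSZ))
  [2] add(mul(SZ, SSSZ), mul(add(SZ, Z), mul(SZ, SSSZ)))
  [3] add(add(SSSZ, mul(Z, SSSZ)), mul(add(SZ, Z), mul(SZ, SSSZ)))
  [4] add(S(add(SSZ, mul(Z, SSSZ))), mul(add(SZ, Z), mul(SZ, SSSZ)))
  [5] S(add(add(SSZ, mul(Z, SSSZ)), mul(add(SZ, Z), mul(SZ, SSSZ))))
  [6] S(add(S(add(SZ, mul(Z, SSSZ))), mul(add(SZ, Z), mul(SZ, SSSZ))))
  [7] S(S(add(add(SZ, mul(Z, SSSZ)), mul(add(SZ, Z), mul(SZ, SSSZ)))))
  [8] S(S(add(S(add(Z, mul(Z, SSSZ))), mul(add(SZ, Z), mul(SZ, SSSZ)))))
  [9] S(S(S(add(add(Z, mul(Z, SSSZ)), mul(add(SZ, Z), mul(SZ, SSSZ))))))
  [10] S(S(S(add(mul(Z, SSSZ), mul(add(SZ, Z), mul(SZ, SSSZ))))))
  [11] S(S(S(add(Z, mul(add(SZ, Z), mul(SZ, SSSZ))))))
  [12] S(S(S(mul(add(SZ, Z), mul(SZ, SSSZ)))))
  [13] S(S(S(mul(S(add(Z, Z)), mul(SZ, SSSZ)))))
  [14] S(S(S(add(mul(SZ, SSSZ), mul(add(Z, Z), mul(SZ, SSSZ))))))
  [15] S(S(S(add(add(SSSZ, mul(Z, SSSZ)), mul(add(Z, Z), mul(SZ, SSSZ))))))
  [16] S(S(S(add(S(add(SSZ, mul(Z, SSSZ))), mul(add(Z, Z), mul(SZ, SSSZ))))))
  [17] S(S(S(S(add(add(SSZ, mul(Z, SSSZ)), mul(add(Z, Z), mul(SZ, SSSZ)))))))
  [18] S(S(S(S(add(S(add(SZ, mul(Z, SSSZ))), mul(add(Z, Z), mul(SZ, SSSZ)))))))
  [19] S(S(S(S(S(add(add(SZ, mul(Z, SSSZ)), mul(add(Z, Z), mul(SZ, SSSZ))))))))
  [20] S(S(S(S(S(add(S(add(Z, mul(Z, SSSZ))), mul(add(Z, Z), mul(SZ, SSSZ))))))))
  [21] S(S(S(S(S(S(add(add(Z, mul(Z, SSSZ)), mul(add(Z, Z), mul(SZ, SSSZ)))))))))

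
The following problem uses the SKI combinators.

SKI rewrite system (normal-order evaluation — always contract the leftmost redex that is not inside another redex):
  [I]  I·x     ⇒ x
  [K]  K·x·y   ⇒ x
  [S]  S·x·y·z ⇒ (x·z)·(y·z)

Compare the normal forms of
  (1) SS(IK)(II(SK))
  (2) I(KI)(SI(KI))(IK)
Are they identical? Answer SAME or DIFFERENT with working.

Term A:
  start: SS(IK)(II(SK))
  step 1: S(II(SK))(IK(II(SK)))
  step 2: S(I(SK))(IK(II(SK)))
  step 3: S(SK)(IK(II(SK)))
  step 4: S(SK)(K(II(SK)))
  step 5: S(SK)(K(I(SK)))
  step 6: S(SK)(K(SK))

Term B:
  start: I(KI)(SI(KI))(IK)
  step 1: KI(SI(KI))(IK)
  step 2: I(IK)
  step 3: IK
  step 4: K

Answer: DIFFERENT — A ⇓ S(SK)(K(SK)), B ⇓ K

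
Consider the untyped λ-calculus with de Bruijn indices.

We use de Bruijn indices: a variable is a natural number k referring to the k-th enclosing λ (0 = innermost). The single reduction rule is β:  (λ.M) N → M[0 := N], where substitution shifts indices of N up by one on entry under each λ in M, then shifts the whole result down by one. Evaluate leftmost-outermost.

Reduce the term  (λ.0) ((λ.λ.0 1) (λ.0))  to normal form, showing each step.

  start: (λ.0) ((λ.λ.0 1) (λ.0))
  [1] (λ.λ.0 1) (λ.0)
  [2] λ.0 (λ.0)

Answer: normal form = λ.0 (λ.0)  (in 2 steps)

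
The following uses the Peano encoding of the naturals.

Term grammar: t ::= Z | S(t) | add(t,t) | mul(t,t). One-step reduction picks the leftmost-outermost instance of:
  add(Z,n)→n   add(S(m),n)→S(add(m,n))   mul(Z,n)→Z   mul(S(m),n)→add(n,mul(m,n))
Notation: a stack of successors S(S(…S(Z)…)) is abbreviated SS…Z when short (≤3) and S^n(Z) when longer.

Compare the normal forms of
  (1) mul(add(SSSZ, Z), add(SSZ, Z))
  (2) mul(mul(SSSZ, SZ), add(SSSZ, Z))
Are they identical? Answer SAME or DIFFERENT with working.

Answer: DIFFERENT — A ⇓ S^6(Z), B ⇓ S^9(Z)

Reduction:
Term A:
  start: mul(add(SSSZ, Z), add(SSZ, Z))
  [1] mul(S(add(SSZ, Z)), add(SSZ, Z))
  [2] add(add(SSZ, Z), mul(add(SSZ, Z), add(SSZ, Z)))
  [3] add(S(add(SZ, Z)), mul(add(SSZ, Z), add(SSZ, Z)))
  [4] S(add(add(SZ, Z), mul(add(SSZ, Z), add(SSZ, Z))))
  [5] S(add(S(add(Z, Z)), mul(add(SSZ, Z), add(SSZ, Z))))
  [6] S(S(add(add(Z, Z), mul(add(SSZ, Z), add(SSZ, Z)))))
  [7] S(S(add(Z, mul(add(SSZ, Z), add(SSZ, Z)))))
  [8] S(S(mul(add(SSZ, Z), add(SSZ, Z))))
  [9] S(S(mul(S(add(SZ, Z)), add(SSZ, Z))))
  [10] S(S(add(add(SSZ, Z), mul(add(SZ, Z), add(SSZ, Z)))))
  [11] S(S(add(S(add(SZ, Z)), mul(add(SZ, Z), add(SSZ, Z)))))
  [12] S(S(S(add(add(SZ, Z), mul(add(SZ, Z), add(SSZ, Z))))))
  [13] S(S(S(add(S(add(Z, Z)), mul(add(SZ, Z), add(SSZ, Z))))))
  [14] S(S(S(S(add(add(Z, Z), mul(add(SZ, Z), add(SSZ, Z)))))))
  [15] S(S(S(S(add(Z, mul(add(SZ, Z), add(SSZ, Z)))))))
  [16] S(S(S(S(mul(add(SZ, Z), add(SSZ, Z))))))
  [17] S(S(S(S(mul(S(add(Z, Z)), add(SSZ, Z))))))
  [18] S(S(S(S(add(add(SSZ, Z), mul(add(Z, Z), add(SSZ, Z)))))))
  [19] S(S(S(S(add(S(add(SZ, Z)), mul(add(Z, Z), add(SSZ, Z)))))))
  [20] S(S(S(S(S(add(add(SZ, Z), mul(add(Z, Z), add(SSZ, Z))))))))
  [21] S(S(S(S(S(add(S(add(Z, Z)), mul(add(Z, Z), add(SSZ, Z))))))))
  [22] S(S(S(S(S(S(add(add(Z, Z), mul(add(Z, Z), add(SSZ, Z)))))))))
  [23] S(S(S(S(S(S(add(Z, mul(add(Z, Z), add(SSZ, Z)))))))))
  [24] S(S(S(S(S(S(mul(add(Z, Z), add(SSZ, Z))))))))
  [25] S(S(S(S(S(S(mul(Z, add(SSZ, Z))))))))
  [26] S^6(Z)

Term B:
  start: mul(mul(SSSZ, SZ), add(SSSZ, Z))
  [1] mul(add(SZ, mul(SSZ, SZ)), add(SSSZ, Z))
  [2] mul(S(add(Z, mul(SSZ, SZ))), add(SSSZ, Z))
  [3] add(add(SSSZ, Z), mul(add(Z, mul(SSZ, SZ)), add(SSSZ, Z)))
  [4] add(S(add(SSZ, Z)), mul(add(Z, mul(SSZ, SZ)), add(SSSZ, Z)))
  [5] S(add(add(SSZ, Z), mul(add(Z, mul(SSZ, SZ)), add(SSSZ, Z))))
  [6] S(add(S(add(SZ, Z)), mul(add(Z, mul(SSZ, SZ)), add(SSSZ, Z))))
  [7] S(S(add(add(SZ, Z), mul(add(Z, mul(SSZ, SZ)), add(SSSZ, Z)))))
  [8] S(S(add(S(add(Z, Z)), mul(add(Z, mul(SSZ, SZ)), add(SSSZ, Z)))))
  [9] S(S(S(add(add(Z, Z), mul(add(Z, mul(SSZ, SZ)), add(SSSZ, Z))))))
  [10] S(S(S(add(Z, mul(add(Z, mul(SSZ, SZ)), add(SSSZ, Z))))))
  [11] S(S(S(mul(add(Z, mul(SSZ, SZ)), add(SSSZ, Z)))))
  [12] S(S(S(mul(mul(SSZ, SZ), add(SSSZ, Z)))))
  [13] S(S(S(mul(add(SZ, mul(SZ, SZ)), add(SSSZ, Z)))))
  [14] S(S(S(mul(S(add(Z, mul(SZ, SZ))), add(SSSZ, Z)))))
  [15] S(S(S(add(add(SSSZ, Z), mul(add(Z, mul(SZ, SZ)), add(SSSZ, Z))))))
  [16] S(S(S(add(S(add(SSZ, Z)), mul(add(Z, mul(SZ, SZ)), add(SSSZ, Z))))))
  [17] S(S(S(S(add(add(SSZ, Z), mul(add(Z, mul(SZ, SZ)), add(SSSZ, Z)))))))
  [18] S(S(S(S(add(S(add(SZ, Z)), mul(add(Z, mul(SZ, SZ)), add(SSSZ, Z)))))))
  [19] S(S(S(S(S(add(add(SZ, Z), mul(add(Z, mul(SZ, SZ)), add(SSSZ, Z))))))))
  [20] S(S(S(S(S(add(S(add(Z, Z)), mul(add(Z, mul(SZ, SZ)), add(SSSZ, Z))))))))
  [21] S(S(S(S(S(S(add(add(Z, Z), mul(add(Z, mul(SZ, SZ)), add(SSSZ, Z)))))))))
  [22] S(S(S(S(S(S(add(Z, mul(add(Z, mul(SZ, SZ)), add(SSSZ, Z)))))))))
  [23] S(S(S(S(S(S(mul(add(Z, mul(SZ, SZ)), add(SSSZ, Z))))))))
  [24] S(S(S(S(S(S(mul(mul(SZ, SZ), add(SSSZ, Z))))))))
  [25] S(S(S(S(S(S(mul(add(SZ, mul(Z, SZ)), add(SSSZ, Z))))))))
  [26] S(S(S(S(S(S(mul(S(add(Z, mul(Z, SZ))), add(SSSZ, Z))))))))
  [27] S(S(S(S(S(S(add(add(SSSZ, Z), mul(add(Z, mul(Z, SZ)), add(SSSZ, Z)))))))))
  [28] S(S(S(S(S(S(add(S(add(SSZ, Z)), mul(add(Z, mul(Z, SZ)), add(SSSZ, Z)))))))))
  [29] S(S(S(S(S(S(S(add(add(SSZ, Z), mul(add(Z, mul(Z, SZ)), add(SSSZ, Z))))))))))
  [30] S(S(S(S(S(S(S(add(S(add(SZ, Z)), mul(add(Z, mul(Z, SZ)), add(SSSZ, Z))))))))))
  [31] S(S(S(S(S(S(S(S(add(add(SZ, Z), mul(add(Z, mul(Z, SZ)), add(SSSZ, Z)))))))))))
  [32] S(S(S(S(S(S(S(S(add(S(add(Z, Z)), mul(add(Z, mul(Z, SZ)), add(SSSZ, Z)))))))))))
  [33] S(S(S(S(S(S(S(S(S(add(add(Z, Z), mul(add(Z, mul(Z, SZ)), add(SSSZ, Z))))))))))))
  [34] S(S(S(S(S(S(S(S(S(add(Z, mul(add(Z, mul(Z, SZ)), add(SSSZ, Z))))))))))))
  [35] S(S(S(S(S(S(S(S(S(mul(add(Z, mul(Z, SZ)), add(SSSZ, Z)))))))))))
  [36] S(S(S(S(S(S(S(S(S(mul(mul(Z, SZ), add(SSSZ, Z)))))))))))
  [37] S(S(S(S(S(S(S(S(S(mul(Z, add(SSSZ, Z)))))))))))
  [38] S^9(Z)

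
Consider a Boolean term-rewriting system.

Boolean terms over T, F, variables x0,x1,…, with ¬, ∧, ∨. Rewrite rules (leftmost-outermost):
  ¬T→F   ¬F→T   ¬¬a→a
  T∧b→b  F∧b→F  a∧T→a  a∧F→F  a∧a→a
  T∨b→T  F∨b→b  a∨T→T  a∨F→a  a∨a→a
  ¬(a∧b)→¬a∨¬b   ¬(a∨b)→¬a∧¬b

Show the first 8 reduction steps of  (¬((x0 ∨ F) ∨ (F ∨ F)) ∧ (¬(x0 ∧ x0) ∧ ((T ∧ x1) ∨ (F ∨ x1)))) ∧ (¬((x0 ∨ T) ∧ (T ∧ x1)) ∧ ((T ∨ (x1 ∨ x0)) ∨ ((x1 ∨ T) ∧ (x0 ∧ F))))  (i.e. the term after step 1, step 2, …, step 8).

Answer: after 8 steps: (¬x0 ∧ (¬(x0 ∧ x0) ∧ ((T ∧ x1) ∨ (F ∨ x1)))) ∧ (¬((x0 ∨ T) ∧ (T ∧ x1)) ∧ ((T ∨ (x1 ∨ x0)) ∨ ((x1 ∨ T) ∧ (x0 ∧ F))))

Reduction:
  start: (¬((x0 ∨ F) ∨ (F ∨ F)) ∧ (¬(x0 ∧ x0) ∧ ((T ∧ x1) ∨ (F ∨ x1)))) ∧ (¬((x0 ∨ T) ∧ (T ∧ x1)) ∧ ((T ∨ (x1 ∨ x0)) ∨ ((x1 ∨ T) ∧ (x0 ∧ F))))
  [1] ((¬(x0 ∨ F) ∧ ¬(F ∨ F)) ∧ (¬(x0 ∧ x0) ∧ ((T ∧ x1) ∨ (F ∨ x1)))) ∧ (¬((x0 ∨ T) ∧ (T ∧ x1)) ∧ ((T ∨ (x1 ∨ x0)) ∨ ((x1 ∨ T) ∧ (x0 ∧ F))))
  [2] (((¬x0 ∧ ¬F) ∧ ¬(F ∨ F)) ∧ (¬(x0 ∧ x0) ∧ ((T ∧ x1) ∨ (F ∨ x1)))) ∧ (¬((x0 ∨ T) ∧ (T ∧ x1)) ∧ ((T ∨ (x1 ∨ x0)) ∨ ((x1 ∨ T) ∧ (x0 ∧ F))))
  [3] (((¬x0 ∧ T) ∧ ¬(F ∨ F)) ∧ (¬(x0 ∧ x0) ∧ ((T ∧ x1) ∨ (F ∨ x1)))) ∧ (¬((x0 ∨ T) ∧ (T ∧ x1)) ∧ ((T ∨ (x1 ∨ x0)) ∨ ((x1 ∨ T) ∧ (x0 ∧ F))))
  [4] ((¬x0 ∧ ¬(F ∨ F)) ∧ (¬(x0 ∧ x0) ∧ ((T ∧ x1) ∨ (F ∨ x1)))) ∧ (¬((x0 ∨ T) ∧ (T ∧ x1)) ∧ ((T ∨ (x1 ∨ x0)) ∨ ((x1 ∨ T) ∧ (x0 ∧ F))))
  [5] ((¬x0 ∧ (¬F ∧ ¬F)) ∧ (¬(x0 ∧ x0) ∧ ((T ∧ x1) ∨ (F ∨ x1)))) ∧ (¬((x0 ∨ T) ∧ (T ∧ x1)) ∧ ((T ∨ (x1 ∨ x0)) ∨ ((x1 ∨ T) ∧ (x0 ∧ F))))
  [6] ((¬x0 ∧ ¬F) ∧ (¬(x0 ∧ x0) ∧ ((T ∧ x1) ∨ (F ∨ x1)))) ∧ (¬((x0 ∨ T) ∧ (T ∧ x1)) ∧ ((T ∨ (x1 ∨ x0)) ∨ ((x1 ∨ T) ∧ (x0 ∧ F))))
  [7] ((¬x0 ∧ T) ∧ (¬(x0 ∧ x0) ∧ ((T ∧ x1) ∨ (F ∨ x1)))) ∧ (¬((x0 ∨ T) ∧ (T ∧ x1)) ∧ ((T ∨ (x1 ∨ x0)) ∨ ((x1 ∨ T) ∧ (x0 ∧ F))))
  [8] (¬x0 ∧ (¬(x0 ∧ x0) ∧ ((T ∧ x1) ∨ (F ∨ x1)))) ∧ (¬((x0 ∨ T) ∧ (T ∧ x1)) ∧ ((T ∨ (x1 ∨ x0)) ∨ ((x1 ∨ T) ∧ (x0 ∧ F))))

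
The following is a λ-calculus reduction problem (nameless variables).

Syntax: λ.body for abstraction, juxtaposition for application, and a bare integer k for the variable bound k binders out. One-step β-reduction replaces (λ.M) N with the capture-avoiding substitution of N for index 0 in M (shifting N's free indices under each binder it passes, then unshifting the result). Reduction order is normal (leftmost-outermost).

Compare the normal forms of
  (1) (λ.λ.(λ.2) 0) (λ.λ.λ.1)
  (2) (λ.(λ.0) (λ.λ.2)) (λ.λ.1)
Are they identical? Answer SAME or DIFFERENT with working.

Term A:
  start: (λ.λ.(λ.2) 0) (λ.λ.λ.1)
  →1  λ.(λ.λ.λ.λ.1) 0
  →2  λ.λ.λ.λ.1

Term B:
  start: (λ.(λ.0) (λ.λ.2)) (λ.λ.1)
  →1  (λ.0) (λ.λ.λ.λ.1)
  →2  λ.λ.λ.λ.1

Answer: SAME — A ⇓ λ.λ.λ.λ.1, B ⇓ λ.λ.λ.λ.1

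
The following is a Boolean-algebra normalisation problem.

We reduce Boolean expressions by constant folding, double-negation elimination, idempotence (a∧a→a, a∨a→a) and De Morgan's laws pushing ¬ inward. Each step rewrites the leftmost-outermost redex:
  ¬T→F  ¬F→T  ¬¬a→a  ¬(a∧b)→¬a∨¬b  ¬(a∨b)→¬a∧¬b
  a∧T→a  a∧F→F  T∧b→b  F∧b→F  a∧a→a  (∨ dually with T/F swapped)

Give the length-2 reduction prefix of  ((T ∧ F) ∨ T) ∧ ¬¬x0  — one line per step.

  start: ((T ∧ F) ∨ T) ∧ ¬¬x0
  step 1: T ∧ ¬¬x0
  step 2: ¬¬x0

Answer: after 2 steps: ¬¬x0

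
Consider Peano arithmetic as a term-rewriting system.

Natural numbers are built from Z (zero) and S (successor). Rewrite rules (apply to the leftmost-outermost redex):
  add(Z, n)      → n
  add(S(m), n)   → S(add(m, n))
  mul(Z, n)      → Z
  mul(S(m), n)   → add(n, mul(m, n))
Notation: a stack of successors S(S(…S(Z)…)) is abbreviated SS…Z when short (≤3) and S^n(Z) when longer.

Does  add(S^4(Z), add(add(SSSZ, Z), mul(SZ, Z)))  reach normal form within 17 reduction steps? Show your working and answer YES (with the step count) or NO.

  start: add(S^4(Z), add(add(SSSZ, Z), mul(SZ, Z)))
  [1] S(add(SSSZ, add(add(SSSZ, Z), mul(SZ, Z))))
  [2] S(S(add(SSZ, add(add(SSSZ, Z), mul(SZ, Z)))))
  [3] S(S(S(add(SZ, add(add(SSSZ, Z), mul(SZ, Z))))))
  [4] S(S(S(S(add(Z, add(add(SSSZ, Z), mul(SZ, Z)))))))
  [5] S(S(S(S(add(add(SSSZ, Z), mul(SZ, Z))))))
  [6] S(S(S(S(add(S(add(SSZ, Z)), mul(SZ, Z))))))
  [7] S(S(S(S(S(add(add(SSZ, Z), mul(SZ, Z)))))))
  [8] S(S(S(S(S(add(S(add(SZ, Z)), mul(SZ, Z)))))))
  [9] S(S(S(S(S(S(add(add(SZ, Z), mul(SZ, Z))))))))
  [10] S(S(S(S(S(S(add(S(add(Z, Z)), mul(SZ, Z))))))))
  [11] S(S(S(S(S(S(S(add(add(Z, Z), mul(SZ, Z)))))))))
  [12] S(S(S(S(S(S(S(add(Z, mul(SZ, Z)))))))))
  [13] S(S(S(S(S(S(S(mul(SZ, Z))))))))
  [14] S(S(S(S(S(S(S(add(Z, mul(Z, Z)))))))))
  [15] S(S(S(S(S(S(S(mul(Z, Z))))))))
  [16] S^7(Z)

Answer: YES — reaches normal form S^7(Z) in 16 ≤ 17 steps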